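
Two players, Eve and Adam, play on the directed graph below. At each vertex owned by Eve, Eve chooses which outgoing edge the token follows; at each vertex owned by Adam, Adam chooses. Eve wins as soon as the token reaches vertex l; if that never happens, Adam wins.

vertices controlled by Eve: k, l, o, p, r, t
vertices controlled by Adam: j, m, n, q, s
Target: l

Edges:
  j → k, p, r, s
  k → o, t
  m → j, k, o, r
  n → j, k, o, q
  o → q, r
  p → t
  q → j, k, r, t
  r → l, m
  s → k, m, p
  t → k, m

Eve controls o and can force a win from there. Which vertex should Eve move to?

A0 = {l}
A1: add {r} — r (Eve) has r→l.
A2: add {o} — o (Eve) has o→r.
A3: add {k} — k (Eve) has k→o.
A4: add {t} — t (Eve) has t→k.
A5: add {p} — p (Eve) has p→t.
A6 = A5; e.g. j (Adam) can still go to s. Fixed point.
From o, successor r is in the attractor (rank 1); the other successor q is not.

r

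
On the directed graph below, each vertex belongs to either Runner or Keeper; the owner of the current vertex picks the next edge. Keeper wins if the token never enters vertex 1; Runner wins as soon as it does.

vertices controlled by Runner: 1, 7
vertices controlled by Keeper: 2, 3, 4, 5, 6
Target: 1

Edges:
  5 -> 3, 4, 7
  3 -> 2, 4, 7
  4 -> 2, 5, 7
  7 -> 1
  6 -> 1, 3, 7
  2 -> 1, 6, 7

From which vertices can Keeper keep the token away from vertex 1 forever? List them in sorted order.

A0 = {1}
A1: add {7} — 7 (Runner) has 7→1.
A2 = A1; e.g. 2 (Keeper) can still go to 6. Fixed point.
Runner's attractor = {1, 7}; Keeper avoids the target exactly from the complement.

2, 3, 4, 5, 6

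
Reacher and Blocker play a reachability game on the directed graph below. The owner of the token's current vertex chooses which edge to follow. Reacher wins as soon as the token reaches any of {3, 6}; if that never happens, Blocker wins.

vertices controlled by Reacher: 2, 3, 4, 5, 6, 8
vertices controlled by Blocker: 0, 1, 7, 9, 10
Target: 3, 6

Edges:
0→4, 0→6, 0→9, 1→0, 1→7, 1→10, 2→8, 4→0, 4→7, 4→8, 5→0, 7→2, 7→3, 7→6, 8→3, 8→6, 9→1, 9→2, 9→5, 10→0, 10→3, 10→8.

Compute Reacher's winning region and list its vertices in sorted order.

A0 = {3, 6}
A1: add {8} — 8 (Reacher) has 8→3.
A2: add {2, 4} — 2 (Reacher) has 2→8; 4 (Reacher) has 4→8.
A3: add {7} — 7 (Blocker): all of {2, 3, 6} already in.
A4 = A3; e.g. 0 (Blocker) can still go to 9. Fixed point.
Reacher's winning region = {2, 3, 4, 6, 7, 8}.

2, 3, 4, 6, 7, 8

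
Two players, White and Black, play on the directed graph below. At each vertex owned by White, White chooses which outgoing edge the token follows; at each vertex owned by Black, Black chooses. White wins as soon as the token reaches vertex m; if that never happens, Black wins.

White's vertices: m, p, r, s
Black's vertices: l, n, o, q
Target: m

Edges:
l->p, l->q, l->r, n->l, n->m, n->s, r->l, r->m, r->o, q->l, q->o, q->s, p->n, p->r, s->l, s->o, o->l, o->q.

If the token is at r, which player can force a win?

A0 = {m}
A1: add {r} — r (White) has r→m.
r ∈ A1, so White can force the target.

White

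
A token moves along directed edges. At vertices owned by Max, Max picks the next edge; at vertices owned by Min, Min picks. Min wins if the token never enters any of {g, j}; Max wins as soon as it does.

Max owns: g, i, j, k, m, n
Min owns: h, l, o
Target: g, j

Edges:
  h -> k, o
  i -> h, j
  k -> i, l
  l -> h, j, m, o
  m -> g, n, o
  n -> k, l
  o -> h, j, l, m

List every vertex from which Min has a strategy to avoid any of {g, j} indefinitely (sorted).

h, l, o

A0 = {g, j}
A1: add {i, m} — i (Max) has i→j; m (Max) has m→g.
A2: add {k} — k (Max) has k→i.
A3: add {n} — n (Max) has n→k.
A4 = A3; e.g. h (Min) can still go to o. Fixed point.
Max's attractor = {g, i, j, k, m, n}; Min avoids the target exactly from the complement.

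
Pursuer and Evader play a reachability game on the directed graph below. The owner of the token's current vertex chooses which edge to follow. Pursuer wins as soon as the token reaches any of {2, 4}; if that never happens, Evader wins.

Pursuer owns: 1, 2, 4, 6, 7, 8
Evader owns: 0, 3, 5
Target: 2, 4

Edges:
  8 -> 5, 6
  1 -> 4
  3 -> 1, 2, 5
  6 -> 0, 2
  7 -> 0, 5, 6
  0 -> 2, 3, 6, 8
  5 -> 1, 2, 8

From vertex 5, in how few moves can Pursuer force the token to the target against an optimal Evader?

A0 = {2, 4}
A1: add {1, 6} — 1 (Pursuer) has 1→4; 6 (Pursuer) has 6→2.
A2: add {7, 8} — 7 (Pursuer) has 7→6; 8 (Pursuer) has 8→6.
A3: add {5} — 5 (Evader): all of {1, 2, 8} already in.
5 enters the attractor at level 3, so Pursuer can force the target in 3 moves from there.

3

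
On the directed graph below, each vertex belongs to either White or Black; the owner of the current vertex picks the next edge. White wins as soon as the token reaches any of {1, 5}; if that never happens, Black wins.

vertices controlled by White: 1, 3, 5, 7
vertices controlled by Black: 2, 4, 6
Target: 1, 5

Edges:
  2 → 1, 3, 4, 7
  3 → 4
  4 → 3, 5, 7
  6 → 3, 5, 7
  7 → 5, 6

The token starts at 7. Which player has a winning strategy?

A0 = {1, 5}
A1: add {7} — 7 (White) has 7→5.
A2 = A1; e.g. 2 (Black) can still go to 3. Fixed point.
7 ∈ A1, so White can force the target.

White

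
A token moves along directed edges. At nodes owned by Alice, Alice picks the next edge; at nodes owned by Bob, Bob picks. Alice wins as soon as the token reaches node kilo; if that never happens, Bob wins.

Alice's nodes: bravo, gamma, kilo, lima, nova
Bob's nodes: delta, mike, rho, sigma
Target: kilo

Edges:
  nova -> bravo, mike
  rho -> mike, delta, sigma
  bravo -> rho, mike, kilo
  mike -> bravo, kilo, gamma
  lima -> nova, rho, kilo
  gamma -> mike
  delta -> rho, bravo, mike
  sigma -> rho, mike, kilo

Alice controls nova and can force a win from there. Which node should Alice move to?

A0 = {kilo}
A1: add {bravo, lima} — bravo (Alice) has bravo→kilo; lima (Alice) has lima→kilo.
A2: add {nova} — nova (Alice) has nova→bravo.
A3 = A2; e.g. rho (Bob) can still go to mike. Fixed point.
From nova, successor bravo is in the attractor (rank 1); the other successor mike is not.

bravo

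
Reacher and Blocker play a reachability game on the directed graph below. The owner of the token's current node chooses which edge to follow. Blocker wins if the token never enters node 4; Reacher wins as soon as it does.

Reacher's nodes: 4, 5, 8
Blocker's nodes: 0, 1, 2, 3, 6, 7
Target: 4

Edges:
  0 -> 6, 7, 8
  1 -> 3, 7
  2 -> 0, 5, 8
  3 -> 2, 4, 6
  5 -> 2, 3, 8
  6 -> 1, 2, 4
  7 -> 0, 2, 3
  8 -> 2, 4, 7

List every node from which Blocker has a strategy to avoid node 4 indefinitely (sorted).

0, 1, 2, 3, 6, 7

A0 = {4}
A1: add {8} — 8 (Reacher) has 8→4.
A2: add {5} — 5 (Reacher) has 5→8.
A3 = A2; e.g. 0 (Blocker) can still go to 6. Fixed point.
Reacher's attractor = {4, 5, 8}; Blocker avoids the target exactly from the complement.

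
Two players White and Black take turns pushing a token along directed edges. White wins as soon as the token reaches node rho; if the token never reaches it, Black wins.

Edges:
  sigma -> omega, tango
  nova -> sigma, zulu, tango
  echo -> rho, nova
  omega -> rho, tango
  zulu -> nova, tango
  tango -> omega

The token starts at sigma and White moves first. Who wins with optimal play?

Track states (vertex, player-to-move).
A0 = {(rho,White), (rho,Black)}
A1: add {(echo,White), (omega,White)}.
A2: add {(tango,Black)}.
A3: add {(sigma,White), (nova,White), (zulu,White)}.
(sigma,White) ∈ A3 ⇒ White forces the target.

White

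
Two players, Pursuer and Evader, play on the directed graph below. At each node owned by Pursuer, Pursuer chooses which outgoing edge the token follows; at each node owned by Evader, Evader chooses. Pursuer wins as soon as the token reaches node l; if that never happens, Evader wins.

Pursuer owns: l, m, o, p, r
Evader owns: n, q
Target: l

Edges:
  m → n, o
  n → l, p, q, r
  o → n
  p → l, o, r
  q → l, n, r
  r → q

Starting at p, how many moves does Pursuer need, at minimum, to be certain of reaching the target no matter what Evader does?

A0 = {l}
A1: add {p} — p (Pursuer) has p→l.
A2 = A1; e.g. m (Pursuer) has no edge into A1. Fixed point.
p enters the attractor at level 1, so Pursuer can force the target in 1 move from there.

1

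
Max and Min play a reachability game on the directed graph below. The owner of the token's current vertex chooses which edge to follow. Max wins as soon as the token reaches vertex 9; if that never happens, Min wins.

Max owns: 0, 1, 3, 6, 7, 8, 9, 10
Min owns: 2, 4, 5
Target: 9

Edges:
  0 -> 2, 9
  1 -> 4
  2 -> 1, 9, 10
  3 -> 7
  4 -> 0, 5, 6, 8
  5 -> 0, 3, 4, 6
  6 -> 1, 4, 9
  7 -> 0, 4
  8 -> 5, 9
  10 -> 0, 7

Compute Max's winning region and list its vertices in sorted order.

0, 3, 6, 7, 8, 9, 10

A0 = {9}
A1: add {0, 6, 8} — 0 (Max) has 0→9; 6 (Max) has 6→9; 8 (Max) has 8→9.
A2: add {7, 10} — 7 (Max) has 7→0; 10 (Max) has 10→0.
A3: add {3} — 3 (Max) has 3→7.
A4 = A3; e.g. 1 (Max) has no edge into A3. Fixed point.
Max's winning region = {0, 3, 6, 7, 8, 9, 10}.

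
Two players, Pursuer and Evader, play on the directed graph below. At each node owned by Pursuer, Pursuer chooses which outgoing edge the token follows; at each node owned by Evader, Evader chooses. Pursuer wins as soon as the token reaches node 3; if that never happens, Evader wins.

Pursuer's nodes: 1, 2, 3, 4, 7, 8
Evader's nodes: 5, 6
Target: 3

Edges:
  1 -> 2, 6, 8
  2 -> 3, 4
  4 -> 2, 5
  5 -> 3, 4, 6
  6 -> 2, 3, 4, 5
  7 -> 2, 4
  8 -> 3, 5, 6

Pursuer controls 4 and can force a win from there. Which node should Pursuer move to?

2

A0 = {3}
A1: add {2, 8} — 2 (Pursuer) has 2→3; 8 (Pursuer) has 8→3.
A2: add {1, 4, 7} — 1 (Pursuer) has 1→2; 4 (Pursuer) has 4→2; 7 (Pursuer) has 7→2.
A3 = A2; e.g. 5 (Evader) can still go to 6. Fixed point.
From 4, successor 2 is in the attractor (rank 1); the other successor 5 is not.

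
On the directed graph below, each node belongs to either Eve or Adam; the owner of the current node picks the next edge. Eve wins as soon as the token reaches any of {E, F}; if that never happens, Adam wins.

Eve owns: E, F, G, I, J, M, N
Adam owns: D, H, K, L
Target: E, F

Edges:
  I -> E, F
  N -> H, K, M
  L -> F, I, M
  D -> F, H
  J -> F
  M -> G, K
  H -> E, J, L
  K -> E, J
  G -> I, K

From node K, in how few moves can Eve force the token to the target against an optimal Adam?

2

A0 = {E, F}
A1: add {I, J} — I (Eve) has I→E; J (Eve) has J→F.
A2: add {G, K} — G (Eve) has G→I; K (Adam): all of {E, J} already in.
K enters the attractor at level 2, so Eve can force the target in 2 moves from there.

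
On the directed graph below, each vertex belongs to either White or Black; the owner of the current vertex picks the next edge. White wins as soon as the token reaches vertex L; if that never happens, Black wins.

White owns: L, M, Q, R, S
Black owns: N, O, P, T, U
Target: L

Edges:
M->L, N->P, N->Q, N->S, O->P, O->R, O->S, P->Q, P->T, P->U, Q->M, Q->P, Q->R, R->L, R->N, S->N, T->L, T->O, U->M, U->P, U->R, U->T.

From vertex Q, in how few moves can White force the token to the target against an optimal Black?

2

A0 = {L}
A1: add {M, R} — M (White) has M→L; R (White) has R→L.
A2: add {Q} — Q (White) has Q→M.
A3 = A2; e.g. N (Black) can still go to P. Fixed point.
Q enters the attractor at level 2, so White can force the target in 2 moves from there.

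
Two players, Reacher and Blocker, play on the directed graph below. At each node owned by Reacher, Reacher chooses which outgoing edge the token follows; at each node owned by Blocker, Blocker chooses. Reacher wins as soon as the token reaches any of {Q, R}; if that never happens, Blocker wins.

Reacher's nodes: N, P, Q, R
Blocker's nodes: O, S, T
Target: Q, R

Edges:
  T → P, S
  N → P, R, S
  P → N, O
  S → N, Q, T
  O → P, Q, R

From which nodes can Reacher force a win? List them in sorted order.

N, O, P, Q, R

A0 = {Q, R}
A1: add {N} — N (Reacher) has N→R.
A2: add {P} — P (Reacher) has P→N.
A3: add {O} — O (Blocker): all of {P, Q, R} already in.
A4 = A3; e.g. S (Blocker) can still go to T. Fixed point.
Reacher's winning region = {N, O, P, Q, R}.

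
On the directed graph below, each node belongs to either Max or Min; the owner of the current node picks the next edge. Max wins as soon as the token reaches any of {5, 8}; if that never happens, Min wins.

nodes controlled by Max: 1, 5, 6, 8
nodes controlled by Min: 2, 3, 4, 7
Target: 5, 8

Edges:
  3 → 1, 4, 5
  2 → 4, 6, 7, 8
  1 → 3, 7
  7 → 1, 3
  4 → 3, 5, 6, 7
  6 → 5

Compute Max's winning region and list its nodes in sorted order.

5, 6, 8

A0 = {5, 8}
A1: add {6} — 6 (Max) has 6→5.
A2 = A1; e.g. 1 (Max) has no edge into A1. Fixed point.
Max's winning region = {5, 6, 8}.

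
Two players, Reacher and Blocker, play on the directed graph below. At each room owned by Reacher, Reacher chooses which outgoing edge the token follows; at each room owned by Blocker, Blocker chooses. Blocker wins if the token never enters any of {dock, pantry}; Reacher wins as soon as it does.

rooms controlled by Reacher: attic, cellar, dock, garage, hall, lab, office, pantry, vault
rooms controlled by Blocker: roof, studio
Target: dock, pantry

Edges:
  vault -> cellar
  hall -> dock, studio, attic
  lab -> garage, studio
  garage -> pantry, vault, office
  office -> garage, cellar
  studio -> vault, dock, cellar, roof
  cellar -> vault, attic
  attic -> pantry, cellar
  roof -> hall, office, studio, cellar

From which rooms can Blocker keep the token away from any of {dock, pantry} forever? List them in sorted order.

roof, studio

A0 = {dock, pantry}
A1: add {attic, garage, hall} — hall (Reacher) has hall→dock; garage (Reacher) has garage→pantry; attic (Reacher) has attic→pantry.
A2: add {cellar, lab, office} — lab (Reacher) has lab→garage; office (Reacher) has office→garage; cellar (Reacher) has cellar→attic.
A3: add {vault} — vault (Reacher) has vault→cellar.
A4 = A3; e.g. studio (Blocker) can still go to roof. Fixed point.
Reacher's attractor = {attic, cellar, dock, garage, hall, lab, office, pantry, vault}; Blocker avoids the target exactly from the complement.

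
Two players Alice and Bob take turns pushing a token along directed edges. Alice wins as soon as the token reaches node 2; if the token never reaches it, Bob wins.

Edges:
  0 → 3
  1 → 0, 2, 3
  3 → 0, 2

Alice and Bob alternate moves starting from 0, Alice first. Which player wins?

Track states (vertex, player-to-move).
A0 = {(2,Alice), (2,Bob)}
A1: add {(1,Alice), (3,Alice)}.
A2: add {(0,Bob)}.
A3 = A2; e.g. (0,Alice) stays out. (0,Alice) never enters ⇒ Bob avoids the target.

Bob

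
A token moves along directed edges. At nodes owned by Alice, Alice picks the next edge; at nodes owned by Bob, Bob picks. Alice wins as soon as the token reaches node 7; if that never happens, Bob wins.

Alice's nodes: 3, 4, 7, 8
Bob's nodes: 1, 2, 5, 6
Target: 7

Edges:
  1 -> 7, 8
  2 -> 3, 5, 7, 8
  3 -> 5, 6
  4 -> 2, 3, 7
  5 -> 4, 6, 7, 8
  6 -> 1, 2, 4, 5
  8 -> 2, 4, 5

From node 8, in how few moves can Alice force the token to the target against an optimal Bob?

2

A0 = {7}
A1: add {4} — 4 (Alice) has 4→7.
A2: add {8} — 8 (Alice) has 8→4.
8 enters the attractor at level 2, so Alice can force the target in 2 moves from there.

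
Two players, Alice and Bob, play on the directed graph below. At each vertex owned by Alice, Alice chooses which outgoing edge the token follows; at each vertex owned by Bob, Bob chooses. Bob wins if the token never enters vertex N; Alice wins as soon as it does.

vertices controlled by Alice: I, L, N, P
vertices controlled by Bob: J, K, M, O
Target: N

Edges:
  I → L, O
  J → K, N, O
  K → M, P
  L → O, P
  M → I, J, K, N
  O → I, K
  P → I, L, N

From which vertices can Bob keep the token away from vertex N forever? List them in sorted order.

A0 = {N}
A1: add {P} — P (Alice) has P→N.
A2: add {L} — L (Alice) has L→P.
A3: add {I} — I (Alice) has I→L.
A4 = A3; e.g. J (Bob) can still go to K. Fixed point.
Alice's attractor = {I, L, N, P}; Bob avoids the target exactly from the complement.

J, K, M, O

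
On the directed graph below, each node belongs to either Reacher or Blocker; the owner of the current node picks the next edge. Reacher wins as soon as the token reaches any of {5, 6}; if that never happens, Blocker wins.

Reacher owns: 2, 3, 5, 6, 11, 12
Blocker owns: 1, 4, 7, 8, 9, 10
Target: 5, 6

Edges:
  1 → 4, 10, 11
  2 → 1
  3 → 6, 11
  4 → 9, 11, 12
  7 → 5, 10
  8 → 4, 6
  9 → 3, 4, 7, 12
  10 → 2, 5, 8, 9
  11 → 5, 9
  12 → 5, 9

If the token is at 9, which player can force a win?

Blocker

A0 = {5, 6}
A1: add {3, 11, 12} — 3 (Reacher) has 3→6; 11 (Reacher) has 11→5; 12 (Reacher) has 12→5.
A2 = A1; e.g. 1 (Blocker) can still go to 4. Fixed point.
9 never enters the attractor, so Blocker can avoid the target forever.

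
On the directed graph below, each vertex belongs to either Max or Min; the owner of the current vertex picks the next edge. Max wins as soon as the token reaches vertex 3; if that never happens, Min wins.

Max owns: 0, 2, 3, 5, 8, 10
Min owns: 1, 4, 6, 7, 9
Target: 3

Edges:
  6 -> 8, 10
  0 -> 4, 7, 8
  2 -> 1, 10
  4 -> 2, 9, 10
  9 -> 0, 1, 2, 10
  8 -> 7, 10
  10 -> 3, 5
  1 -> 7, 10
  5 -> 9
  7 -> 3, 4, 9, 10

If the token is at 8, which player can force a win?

A0 = {3}
A1: add {10} — 10 (Max) has 10→3.
A2: add {2, 8} — 2 (Max) has 2→10; 8 (Max) has 8→10.
8 ∈ A2, so Max can force the target.

Max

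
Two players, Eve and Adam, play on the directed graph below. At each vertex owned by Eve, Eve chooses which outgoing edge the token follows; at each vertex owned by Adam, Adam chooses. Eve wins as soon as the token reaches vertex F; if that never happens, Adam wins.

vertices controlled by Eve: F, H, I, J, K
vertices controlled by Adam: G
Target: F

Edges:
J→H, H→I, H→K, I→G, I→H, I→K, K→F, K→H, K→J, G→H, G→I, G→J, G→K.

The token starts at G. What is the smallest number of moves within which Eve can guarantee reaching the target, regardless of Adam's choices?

4

A0 = {F}
A1: add {K} — K (Eve) has K→F.
A2: add {H, I} — H (Eve) has H→K; I (Eve) has I→K.
A3: add {J} — J (Eve) has J→H.
A4: add {G} — G (Adam): all of {H, I, J, K} already in.
A4 = all vertices. Fixed point.
G enters the attractor at level 4, so Eve can force the target in 4 moves from there.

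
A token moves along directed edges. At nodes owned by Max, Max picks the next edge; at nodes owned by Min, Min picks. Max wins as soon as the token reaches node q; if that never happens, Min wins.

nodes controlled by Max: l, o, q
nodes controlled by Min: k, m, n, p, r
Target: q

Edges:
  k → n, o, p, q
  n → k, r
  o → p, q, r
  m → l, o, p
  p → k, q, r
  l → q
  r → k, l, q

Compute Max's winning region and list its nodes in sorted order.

l, o, q

A0 = {q}
A1: add {l, o} — l (Max) has l→q; o (Max) has o→q.
A2 = A1; e.g. k (Min) can still go to n. Fixed point.
Max's winning region = {l, o, q}.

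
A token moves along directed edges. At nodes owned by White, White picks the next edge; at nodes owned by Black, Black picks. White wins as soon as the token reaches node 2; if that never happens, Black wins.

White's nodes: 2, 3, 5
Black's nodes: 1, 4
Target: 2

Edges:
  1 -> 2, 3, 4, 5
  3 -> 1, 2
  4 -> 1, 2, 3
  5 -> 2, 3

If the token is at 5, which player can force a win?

A0 = {2}
A1: add {3, 5} — 3 (White) has 3→2; 5 (White) has 5→2.
A2 = A1; e.g. 1 (Black) can still go to 4. Fixed point.
5 ∈ A1, so White can force the target.

White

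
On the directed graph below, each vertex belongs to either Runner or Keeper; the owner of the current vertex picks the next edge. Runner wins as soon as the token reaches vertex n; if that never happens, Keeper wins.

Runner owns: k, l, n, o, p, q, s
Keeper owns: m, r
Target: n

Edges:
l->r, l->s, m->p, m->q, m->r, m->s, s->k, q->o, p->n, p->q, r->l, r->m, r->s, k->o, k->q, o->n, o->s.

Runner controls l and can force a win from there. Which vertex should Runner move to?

A0 = {n}
A1: add {o, p} — o (Runner) has o→n; p (Runner) has p→n.
A2: add {k, q} — k (Runner) has k→o; q (Runner) has q→o.
A3: add {s} — s (Runner) has s→k.
A4: add {l} — l (Runner) has l→s.
A5 = A4; e.g. m (Keeper) can still go to r. Fixed point.
From l, successor s is in the attractor (rank 3); the other successor r is not.

s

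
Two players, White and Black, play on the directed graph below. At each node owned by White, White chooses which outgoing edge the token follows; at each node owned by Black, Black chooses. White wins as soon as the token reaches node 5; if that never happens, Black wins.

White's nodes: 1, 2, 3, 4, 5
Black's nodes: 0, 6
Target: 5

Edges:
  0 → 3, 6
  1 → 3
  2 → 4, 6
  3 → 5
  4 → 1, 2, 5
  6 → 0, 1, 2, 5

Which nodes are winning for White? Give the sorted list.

1, 2, 3, 4, 5

A0 = {5}
A1: add {3, 4} — 3 (White) has 3→5; 4 (White) has 4→5.
A2: add {1, 2} — 1 (White) has 1→3; 2 (White) has 2→4.
A3 = A2; e.g. 0 (Black) can still go to 6. Fixed point.
White's winning region = {1, 2, 3, 4, 5}.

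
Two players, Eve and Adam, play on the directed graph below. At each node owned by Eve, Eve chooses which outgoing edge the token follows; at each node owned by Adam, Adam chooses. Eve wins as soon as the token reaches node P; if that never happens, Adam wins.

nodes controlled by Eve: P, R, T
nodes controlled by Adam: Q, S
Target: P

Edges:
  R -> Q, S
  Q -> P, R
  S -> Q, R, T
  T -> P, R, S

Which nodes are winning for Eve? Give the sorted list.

P, T

A0 = {P}
A1: add {T} — T (Eve) has T→P.
A2 = A1; e.g. Q (Adam) can still go to R. Fixed point.
Eve's winning region = {P, T}.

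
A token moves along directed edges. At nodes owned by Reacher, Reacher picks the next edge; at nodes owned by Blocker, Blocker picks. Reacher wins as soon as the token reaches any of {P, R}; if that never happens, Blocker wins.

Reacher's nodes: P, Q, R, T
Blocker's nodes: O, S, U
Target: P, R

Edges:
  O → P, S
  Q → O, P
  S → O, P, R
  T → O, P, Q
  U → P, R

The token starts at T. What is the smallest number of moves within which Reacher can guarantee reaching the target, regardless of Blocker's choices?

A0 = {P, R}
A1: add {Q, T, U} — Q (Reacher) has Q→P; T (Reacher) has T→P; U (Blocker): all of {P, R} already in.
A2 = A1; e.g. O (Blocker) can still go to S. Fixed point.
T enters the attractor at level 1, so Reacher can force the target in 1 move from there.

1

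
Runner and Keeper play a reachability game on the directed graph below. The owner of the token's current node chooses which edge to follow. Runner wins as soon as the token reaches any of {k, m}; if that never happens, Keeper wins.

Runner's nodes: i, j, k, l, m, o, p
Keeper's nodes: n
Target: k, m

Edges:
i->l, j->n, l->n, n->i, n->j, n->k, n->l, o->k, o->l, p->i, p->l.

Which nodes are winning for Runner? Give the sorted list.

A0 = {k, m}
A1: add {o} — o (Runner) has o→k.
A2 = A1; e.g. i (Runner) has no edge into A1. Fixed point.
Runner's winning region = {k, m, o}.

k, m, o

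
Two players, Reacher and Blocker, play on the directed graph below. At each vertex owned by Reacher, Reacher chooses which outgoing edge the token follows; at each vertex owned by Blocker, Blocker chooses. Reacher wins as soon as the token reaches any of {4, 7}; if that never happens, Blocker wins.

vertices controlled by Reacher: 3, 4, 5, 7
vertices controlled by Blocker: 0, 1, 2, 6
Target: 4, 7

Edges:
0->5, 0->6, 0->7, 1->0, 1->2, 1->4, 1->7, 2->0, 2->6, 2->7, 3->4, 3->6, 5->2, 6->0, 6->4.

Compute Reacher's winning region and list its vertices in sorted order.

3, 4, 7

A0 = {4, 7}
A1: add {3} — 3 (Reacher) has 3→4.
A2 = A1; e.g. 0 (Blocker) can still go to 5. Fixed point.
Reacher's winning region = {3, 4, 7}.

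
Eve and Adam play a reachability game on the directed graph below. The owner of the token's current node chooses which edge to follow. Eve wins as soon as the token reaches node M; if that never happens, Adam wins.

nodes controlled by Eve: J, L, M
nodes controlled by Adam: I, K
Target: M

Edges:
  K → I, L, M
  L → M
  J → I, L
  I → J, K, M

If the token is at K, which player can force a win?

A0 = {M}
A1: add {L} — L (Eve) has L→M.
A2: add {J} — J (Eve) has J→L.
A3 = A2; e.g. I (Adam) can still go to K. Fixed point.
K never enters the attractor, so Adam can avoid the target forever.

Adam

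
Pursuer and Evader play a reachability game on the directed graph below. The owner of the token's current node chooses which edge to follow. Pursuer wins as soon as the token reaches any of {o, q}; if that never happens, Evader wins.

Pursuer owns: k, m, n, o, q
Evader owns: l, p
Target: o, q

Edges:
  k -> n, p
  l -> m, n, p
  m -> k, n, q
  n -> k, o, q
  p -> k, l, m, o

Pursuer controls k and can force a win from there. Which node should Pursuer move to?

A0 = {o, q}
A1: add {m, n} — m (Pursuer) has m→q; n (Pursuer) has n→o.
A2: add {k} — k (Pursuer) has k→n.
A3 = A2; e.g. l (Evader) can still go to p. Fixed point.
From k, successor n is in the attractor (rank 1); the other successor p is not.

n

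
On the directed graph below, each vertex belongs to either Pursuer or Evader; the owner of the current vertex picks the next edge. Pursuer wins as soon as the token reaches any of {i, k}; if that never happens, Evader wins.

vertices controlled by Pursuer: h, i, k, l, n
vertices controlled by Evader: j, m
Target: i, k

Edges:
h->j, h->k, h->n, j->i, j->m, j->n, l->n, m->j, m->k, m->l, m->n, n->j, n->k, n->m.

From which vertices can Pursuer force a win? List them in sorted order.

A0 = {i, k}
A1: add {h, n} — h (Pursuer) has h→k; n (Pursuer) has n→k.
A2: add {l} — l (Pursuer) has l→n.
A3 = A2; e.g. j (Evader) can still go to m. Fixed point.
Pursuer's winning region = {h, i, k, l, n}.

h, i, k, l, n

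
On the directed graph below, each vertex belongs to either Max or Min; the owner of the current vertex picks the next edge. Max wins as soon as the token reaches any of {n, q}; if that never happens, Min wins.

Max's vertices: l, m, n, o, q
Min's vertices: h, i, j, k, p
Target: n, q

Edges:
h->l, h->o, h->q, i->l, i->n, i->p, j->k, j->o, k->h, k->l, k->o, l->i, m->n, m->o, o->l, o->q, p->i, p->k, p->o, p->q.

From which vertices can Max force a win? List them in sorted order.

m, n, o, q

A0 = {n, q}
A1: add {m, o} — m (Max) has m→n; o (Max) has o→q.
A2 = A1; e.g. h (Min) can still go to l. Fixed point.
Max's winning region = {m, n, o, q}.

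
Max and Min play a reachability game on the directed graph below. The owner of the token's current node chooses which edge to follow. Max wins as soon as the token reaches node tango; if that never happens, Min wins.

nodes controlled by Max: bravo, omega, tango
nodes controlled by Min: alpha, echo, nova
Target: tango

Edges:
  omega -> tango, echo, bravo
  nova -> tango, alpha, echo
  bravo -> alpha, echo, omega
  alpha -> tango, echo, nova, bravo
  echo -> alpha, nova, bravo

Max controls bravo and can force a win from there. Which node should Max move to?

A0 = {tango}
A1: add {omega} — omega (Max) has omega→tango.
A2: add {bravo} — bravo (Max) has bravo→omega.
A3 = A2; e.g. alpha (Min) can still go to echo. Fixed point.
From bravo, successor omega is in the attractor (rank 1); the other successors alpha, echo are not.

omega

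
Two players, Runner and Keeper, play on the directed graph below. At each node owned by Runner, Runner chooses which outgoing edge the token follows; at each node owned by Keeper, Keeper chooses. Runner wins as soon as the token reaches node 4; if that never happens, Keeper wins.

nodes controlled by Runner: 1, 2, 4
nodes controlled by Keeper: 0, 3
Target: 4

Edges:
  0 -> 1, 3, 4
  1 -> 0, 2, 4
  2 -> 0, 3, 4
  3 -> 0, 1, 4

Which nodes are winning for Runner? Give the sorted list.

1, 2, 4

A0 = {4}
A1: add {1, 2} — 1 (Runner) has 1→4; 2 (Runner) has 2→4.
A2 = A1; e.g. 0 (Keeper) can still go to 3. Fixed point.
Runner's winning region = {1, 2, 4}.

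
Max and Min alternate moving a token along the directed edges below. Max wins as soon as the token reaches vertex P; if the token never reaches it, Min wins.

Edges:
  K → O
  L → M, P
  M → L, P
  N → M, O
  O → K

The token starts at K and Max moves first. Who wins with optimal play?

Min

Track states (vertex, player-to-move).
A0 = {(P,Max), (P,Min)}
A1: add {(L,Max), (M,Max)}.
A2: add {(L,Min), (M,Min)}.
A3: add {(N,Max)}.
A4 = A3; e.g. (K,Max) stays out. (K,Max) never enters ⇒ Min avoids the target.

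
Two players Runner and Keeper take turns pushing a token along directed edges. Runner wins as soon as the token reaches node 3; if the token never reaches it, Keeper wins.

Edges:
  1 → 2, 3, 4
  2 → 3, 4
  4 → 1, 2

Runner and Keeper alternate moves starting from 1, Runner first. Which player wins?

Runner

Track states (vertex, player-to-move).
A0 = {(3,Runner), (3,Keeper)}
A1: add {(1,Runner), (2,Runner)}.
(1,Runner) ∈ A1 ⇒ Runner forces the target.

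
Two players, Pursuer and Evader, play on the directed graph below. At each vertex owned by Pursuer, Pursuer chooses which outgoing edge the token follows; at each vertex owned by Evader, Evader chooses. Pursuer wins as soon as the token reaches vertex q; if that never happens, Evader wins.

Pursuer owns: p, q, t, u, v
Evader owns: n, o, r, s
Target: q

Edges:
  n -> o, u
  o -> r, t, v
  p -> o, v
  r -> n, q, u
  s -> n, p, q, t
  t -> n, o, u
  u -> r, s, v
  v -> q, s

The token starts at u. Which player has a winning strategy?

Pursuer

A0 = {q}
A1: add {v} — v (Pursuer) has v→q.
A2: add {p, u} — p (Pursuer) has p→v; u (Pursuer) has u→v.
u ∈ A2, so Pursuer can force the target.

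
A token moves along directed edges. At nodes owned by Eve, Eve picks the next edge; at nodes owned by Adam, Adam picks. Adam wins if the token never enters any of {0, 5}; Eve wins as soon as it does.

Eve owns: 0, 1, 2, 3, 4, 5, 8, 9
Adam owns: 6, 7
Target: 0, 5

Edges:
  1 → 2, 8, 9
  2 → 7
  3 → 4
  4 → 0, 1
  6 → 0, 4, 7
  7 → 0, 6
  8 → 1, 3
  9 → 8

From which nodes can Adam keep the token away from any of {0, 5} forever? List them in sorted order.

A0 = {0, 5}
A1: add {4} — 4 (Eve) has 4→0.
A2: add {3} — 3 (Eve) has 3→4.
A3: add {8} — 8 (Eve) has 8→3.
A4: add {1, 9} — 1 (Eve) has 1→8; 9 (Eve) has 9→8.
A5 = A4; e.g. 2 (Eve) has no edge into A4. Fixed point.
Eve's attractor = {0, 1, 3, 4, 5, 8, 9}; Adam avoids the target exactly from the complement.

2, 6, 7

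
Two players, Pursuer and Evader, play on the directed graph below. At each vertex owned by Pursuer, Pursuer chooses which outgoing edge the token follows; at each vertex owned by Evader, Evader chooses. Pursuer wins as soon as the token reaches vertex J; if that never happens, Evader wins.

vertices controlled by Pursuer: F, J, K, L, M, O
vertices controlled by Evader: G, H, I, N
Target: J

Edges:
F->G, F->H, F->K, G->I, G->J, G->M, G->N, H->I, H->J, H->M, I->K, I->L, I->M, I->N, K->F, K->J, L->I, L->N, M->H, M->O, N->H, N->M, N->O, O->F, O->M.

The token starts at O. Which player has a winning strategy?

Pursuer

A0 = {J}
A1: add {K} — K (Pursuer) has K→J.
A2: add {F} — F (Pursuer) has F→K.
A3: add {O} — O (Pursuer) has O→F.
O ∈ A3, so Pursuer can force the target.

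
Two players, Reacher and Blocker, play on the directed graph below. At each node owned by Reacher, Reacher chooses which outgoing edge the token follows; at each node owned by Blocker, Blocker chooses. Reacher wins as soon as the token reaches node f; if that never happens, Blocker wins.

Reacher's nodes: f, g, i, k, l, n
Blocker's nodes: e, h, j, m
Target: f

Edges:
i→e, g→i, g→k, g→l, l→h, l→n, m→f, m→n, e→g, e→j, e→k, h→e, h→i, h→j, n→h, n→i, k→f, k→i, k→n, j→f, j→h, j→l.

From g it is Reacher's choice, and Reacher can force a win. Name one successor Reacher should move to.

A0 = {f}
A1: add {k} — k (Reacher) has k→f.
A2: add {g} — g (Reacher) has g→k.
A3 = A2; e.g. e (Blocker) can still go to j. Fixed point.
From g, successor k is in the attractor (rank 1); the other successors i, l are not.

k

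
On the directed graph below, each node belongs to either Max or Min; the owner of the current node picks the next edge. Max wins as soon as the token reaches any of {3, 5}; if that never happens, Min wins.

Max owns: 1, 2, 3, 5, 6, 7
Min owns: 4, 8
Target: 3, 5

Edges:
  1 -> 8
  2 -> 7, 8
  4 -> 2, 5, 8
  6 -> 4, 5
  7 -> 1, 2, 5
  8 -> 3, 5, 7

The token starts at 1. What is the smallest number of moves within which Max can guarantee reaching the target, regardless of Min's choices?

3

A0 = {3, 5}
A1: add {6, 7} — 6 (Max) has 6→5; 7 (Max) has 7→5.
A2: add {2, 8} — 2 (Max) has 2→7; 8 (Min): all of {3, 5, 7} already in.
A3: add {1, 4} — 1 (Max) has 1→8; 4 (Min): all of {2, 5, 8} already in.
A3 = all vertices. Fixed point.
1 enters the attractor at level 3, so Max can force the target in 3 moves from there.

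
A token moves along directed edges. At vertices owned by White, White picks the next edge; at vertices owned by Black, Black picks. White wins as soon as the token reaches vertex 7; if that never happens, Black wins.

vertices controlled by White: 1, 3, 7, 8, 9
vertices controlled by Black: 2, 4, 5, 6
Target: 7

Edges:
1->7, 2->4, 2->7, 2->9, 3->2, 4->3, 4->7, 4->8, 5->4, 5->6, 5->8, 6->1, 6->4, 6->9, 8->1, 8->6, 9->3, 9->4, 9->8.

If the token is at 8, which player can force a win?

White

A0 = {7}
A1: add {1} — 1 (White) has 1→7.
A2: add {8} — 8 (White) has 8→1.
8 ∈ A2, so White can force the target.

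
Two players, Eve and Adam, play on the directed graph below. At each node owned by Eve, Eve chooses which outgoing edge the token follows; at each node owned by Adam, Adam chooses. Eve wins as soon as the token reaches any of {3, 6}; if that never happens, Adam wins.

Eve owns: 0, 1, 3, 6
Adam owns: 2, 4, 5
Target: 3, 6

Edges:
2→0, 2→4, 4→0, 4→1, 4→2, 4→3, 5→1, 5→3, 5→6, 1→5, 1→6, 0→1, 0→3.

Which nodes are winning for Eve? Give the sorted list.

0, 1, 3, 5, 6

A0 = {3, 6}
A1: add {0, 1} — 0 (Eve) has 0→3; 1 (Eve) has 1→6.
A2: add {5} — 5 (Adam): all of {1, 3, 6} already in.
A3 = A2; e.g. 2 (Adam) can still go to 4. Fixed point.
Eve's winning region = {0, 1, 3, 5, 6}.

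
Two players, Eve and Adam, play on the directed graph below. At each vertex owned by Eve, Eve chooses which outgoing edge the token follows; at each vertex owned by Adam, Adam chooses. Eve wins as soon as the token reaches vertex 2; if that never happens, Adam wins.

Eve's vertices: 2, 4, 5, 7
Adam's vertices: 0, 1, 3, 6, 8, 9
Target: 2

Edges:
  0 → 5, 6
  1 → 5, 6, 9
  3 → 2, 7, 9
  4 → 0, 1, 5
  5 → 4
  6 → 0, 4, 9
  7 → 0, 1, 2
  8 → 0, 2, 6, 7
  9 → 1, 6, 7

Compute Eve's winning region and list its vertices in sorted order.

2, 7

A0 = {2}
A1: add {7} — 7 (Eve) has 7→2.
A2 = A1; e.g. 0 (Adam) can still go to 5. Fixed point.
Eve's winning region = {2, 7}.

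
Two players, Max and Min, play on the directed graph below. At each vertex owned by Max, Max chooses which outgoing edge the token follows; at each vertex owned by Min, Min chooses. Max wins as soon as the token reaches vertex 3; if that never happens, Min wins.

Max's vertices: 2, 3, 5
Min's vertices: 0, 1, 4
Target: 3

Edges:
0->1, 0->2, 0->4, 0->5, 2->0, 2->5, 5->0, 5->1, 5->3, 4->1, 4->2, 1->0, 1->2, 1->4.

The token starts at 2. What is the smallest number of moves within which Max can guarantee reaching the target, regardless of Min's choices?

A0 = {3}
A1: add {5} — 5 (Max) has 5→3.
A2: add {2} — 2 (Max) has 2→5.
A3 = A2; e.g. 0 (Min) can still go to 1. Fixed point.
2 enters the attractor at level 2, so Max can force the target in 2 moves from there.

2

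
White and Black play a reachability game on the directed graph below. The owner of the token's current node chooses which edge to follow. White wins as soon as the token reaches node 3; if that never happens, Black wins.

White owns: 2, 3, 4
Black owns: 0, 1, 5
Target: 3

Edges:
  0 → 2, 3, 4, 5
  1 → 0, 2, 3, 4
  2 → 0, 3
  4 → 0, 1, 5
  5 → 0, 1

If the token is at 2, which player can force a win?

A0 = {3}
A1: add {2} — 2 (White) has 2→3.
A2 = A1; e.g. 0 (Black) can still go to 4. Fixed point.
2 ∈ A1, so White can force the target.

White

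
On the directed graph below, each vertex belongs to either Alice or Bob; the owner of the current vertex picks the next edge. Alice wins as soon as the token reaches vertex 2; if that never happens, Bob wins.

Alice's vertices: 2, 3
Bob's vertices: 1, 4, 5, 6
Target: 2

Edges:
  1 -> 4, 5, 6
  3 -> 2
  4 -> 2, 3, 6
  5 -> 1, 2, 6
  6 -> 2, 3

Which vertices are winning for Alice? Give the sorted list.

A0 = {2}
A1: add {3} — 3 (Alice) has 3→2.
A2: add {6} — 6 (Bob): all of {2, 3} already in.
A3: add {4} — 4 (Bob): all of {2, 3, 6} already in.
A4 = A3; e.g. 1 (Bob) can still go to 5. Fixed point.
Alice's winning region = {2, 3, 4, 6}.

2, 3, 4, 6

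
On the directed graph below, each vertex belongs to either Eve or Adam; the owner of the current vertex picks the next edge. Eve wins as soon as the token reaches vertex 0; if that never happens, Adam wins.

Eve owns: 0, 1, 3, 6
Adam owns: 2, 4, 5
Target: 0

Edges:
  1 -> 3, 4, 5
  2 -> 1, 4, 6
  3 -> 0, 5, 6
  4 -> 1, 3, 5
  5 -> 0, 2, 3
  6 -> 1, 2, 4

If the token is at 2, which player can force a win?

Adam

A0 = {0}
A1: add {3} — 3 (Eve) has 3→0.
A2: add {1} — 1 (Eve) has 1→3.
A3: add {6} — 6 (Eve) has 6→1.
A4 = A3; e.g. 2 (Adam) can still go to 4. Fixed point.
2 never enters the attractor, so Adam can avoid the target forever.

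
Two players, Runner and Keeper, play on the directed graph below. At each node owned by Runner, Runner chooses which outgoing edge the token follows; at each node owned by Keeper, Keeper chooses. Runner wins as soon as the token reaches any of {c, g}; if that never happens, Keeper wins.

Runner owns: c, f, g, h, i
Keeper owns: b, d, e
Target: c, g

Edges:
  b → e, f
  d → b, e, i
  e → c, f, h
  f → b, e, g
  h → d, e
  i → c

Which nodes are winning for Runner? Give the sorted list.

c, f, g, i

A0 = {c, g}
A1: add {f, i} — f (Runner) has f→g; i (Runner) has i→c.
A2 = A1; e.g. b (Keeper) can still go to e. Fixed point.
Runner's winning region = {c, f, g, i}.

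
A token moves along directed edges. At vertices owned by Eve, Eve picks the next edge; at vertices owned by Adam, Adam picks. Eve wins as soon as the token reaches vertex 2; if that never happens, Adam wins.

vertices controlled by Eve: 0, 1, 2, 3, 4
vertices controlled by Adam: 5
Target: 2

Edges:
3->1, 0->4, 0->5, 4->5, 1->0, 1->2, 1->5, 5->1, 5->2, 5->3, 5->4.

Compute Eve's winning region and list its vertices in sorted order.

1, 2, 3

A0 = {2}
A1: add {1} — 1 (Eve) has 1→2.
A2: add {3} — 3 (Eve) has 3→1.
A3 = A2; e.g. 0 (Eve) has no edge into A2. Fixed point.
Eve's winning region = {1, 2, 3}.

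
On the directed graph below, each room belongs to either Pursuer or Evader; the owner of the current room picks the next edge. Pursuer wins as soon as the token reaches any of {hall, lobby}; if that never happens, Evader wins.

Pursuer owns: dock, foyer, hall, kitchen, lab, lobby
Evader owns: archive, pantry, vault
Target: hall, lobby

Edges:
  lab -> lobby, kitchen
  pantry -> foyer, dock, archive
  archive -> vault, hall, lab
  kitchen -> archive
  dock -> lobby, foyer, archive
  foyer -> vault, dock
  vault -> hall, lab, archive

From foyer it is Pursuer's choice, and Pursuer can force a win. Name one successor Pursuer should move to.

dock

A0 = {hall, lobby}
A1: add {dock, lab} — dock (Pursuer) has dock→lobby; lab (Pursuer) has lab→lobby.
A2: add {foyer} — foyer (Pursuer) has foyer→dock.
A3 = A2; e.g. vault (Evader) can still go to archive. Fixed point.
From foyer, successor dock is in the attractor (rank 1); the other successor vault is not.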